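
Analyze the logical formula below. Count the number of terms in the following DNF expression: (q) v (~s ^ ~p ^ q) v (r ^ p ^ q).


A DNF formula is a disjunction of terms (conjunctions).
Terms are separated by v.
Counting the disjuncts: 3 terms.

3


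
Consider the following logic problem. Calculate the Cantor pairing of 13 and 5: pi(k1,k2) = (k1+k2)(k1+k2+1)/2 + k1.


k1 + k2 = 18
(k1+k2)(k1+k2+1)/2 = 18 * 19 / 2 = 171
pi = 171 + 13 = 184

184


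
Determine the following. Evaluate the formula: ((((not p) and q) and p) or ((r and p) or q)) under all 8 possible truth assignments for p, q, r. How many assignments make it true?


Check all 8 assignments:
p=0, q=0, r=0: 0
p=0, q=0, r=1: 0
p=0, q=1, r=0: 1
p=0, q=1, r=1: 1
p=1, q=0, r=0: 0
p=1, q=0, r=1: 1
p=1, q=1, r=0: 1
p=1, q=1, r=1: 1
Count of True = 5

5


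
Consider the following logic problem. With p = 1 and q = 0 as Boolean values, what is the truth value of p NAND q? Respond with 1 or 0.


p = 1, q = 0
Operation: p NAND q
Evaluate: 1 NAND 0 = 1

1


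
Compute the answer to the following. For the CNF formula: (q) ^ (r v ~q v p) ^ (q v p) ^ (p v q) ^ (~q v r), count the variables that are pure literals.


Check each variable for pure literal status:
p: pure positive
q: mixed (not pure)
r: pure positive
Pure literal count = 2

2


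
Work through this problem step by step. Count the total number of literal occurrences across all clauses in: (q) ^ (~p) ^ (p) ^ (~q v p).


Counting literals in each clause:
Clause 1: 1 literal(s)
Clause 2: 1 literal(s)
Clause 3: 1 literal(s)
Clause 4: 2 literal(s)
Total = 5

5


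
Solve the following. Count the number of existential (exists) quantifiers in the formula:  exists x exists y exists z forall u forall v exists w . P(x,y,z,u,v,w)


Quantifier prefix: exists x exists y exists z forall u forall v exists w
Mark each quantifier type:
  E E E U U E
Universal count = 2, Existential count = 4
Asked for existential (exists) quantifiers: 4

4


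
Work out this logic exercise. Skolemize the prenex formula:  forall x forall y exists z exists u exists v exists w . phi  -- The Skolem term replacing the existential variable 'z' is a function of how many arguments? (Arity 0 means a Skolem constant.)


Quantifier prefix: forall x forall y exists z exists u exists v exists w
'z' is existentially quantified at position 3.
Universal variables preceding it: x, y
Skolem function arity = 2

2


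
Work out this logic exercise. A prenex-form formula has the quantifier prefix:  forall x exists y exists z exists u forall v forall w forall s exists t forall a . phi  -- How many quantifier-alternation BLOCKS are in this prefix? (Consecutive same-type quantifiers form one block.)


Quantifier-type sequence: A E E E A A A E A  (A=forall, E=exists)
Group into maximal same-type runs:
  Ax1 | Ex3 | Ax3 | Ex1 | Ax1
Number of blocks = 5

5


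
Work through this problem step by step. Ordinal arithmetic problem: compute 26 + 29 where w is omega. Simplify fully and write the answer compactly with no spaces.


Compute 26 + 29.
Ordinal + is associative but NOT commutative; for finite n>0, n + w = w but w + n stays w+n.
Both operands finite; ordinal + agrees with natural +: 26 + 29 = 55.
Result = 55

55


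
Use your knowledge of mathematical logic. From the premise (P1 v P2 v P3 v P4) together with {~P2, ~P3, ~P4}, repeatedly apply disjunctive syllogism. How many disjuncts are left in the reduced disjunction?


Original disjuncts (4): P1, P2, P3, P4
Negated (eliminate): ~P2, ~P3, ~P4
Remaining disjuncts: P1
Count = 4 - 3 = 1

1


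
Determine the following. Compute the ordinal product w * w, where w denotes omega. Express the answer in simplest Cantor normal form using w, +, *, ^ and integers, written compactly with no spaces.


Compute w * w.
Ordinal * is associative and left-distributive over +, but NOT commutative; for finite n>1, n*w = w but w*n stays w*n.
w * w = w^2 by definition.
Result = w^2

w^2


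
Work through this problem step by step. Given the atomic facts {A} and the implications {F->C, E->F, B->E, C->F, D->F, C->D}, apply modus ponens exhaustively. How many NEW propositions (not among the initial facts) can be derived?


Initial facts: {A}
Apply modus ponens to closure:
  (no implication fires)
Final known: {A}
New propositions: {(none)}
Count = 0

0


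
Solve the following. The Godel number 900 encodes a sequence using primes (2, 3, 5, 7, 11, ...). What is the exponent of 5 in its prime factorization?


Factorize 900 by dividing by 5 repeatedly.
Division steps: 5 divides 900 exactly 2 time(s).
Exponent of 5 = 2

2


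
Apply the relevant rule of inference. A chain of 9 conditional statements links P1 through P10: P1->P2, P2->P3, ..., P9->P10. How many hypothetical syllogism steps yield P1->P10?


With 9 implications in a chain connecting 10 propositions:
P1->P2, P2->P3, ..., P9->P10
Steps needed = (number of implications) - 1 = 9 - 1 = 8

8


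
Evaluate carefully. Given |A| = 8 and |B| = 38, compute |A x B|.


The Cartesian product A x B contains all ordered pairs (a, b).
|A x B| = |A| * |B| = 8 * 38 = 304

304


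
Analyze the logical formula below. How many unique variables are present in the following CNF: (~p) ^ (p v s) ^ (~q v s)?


Identify each variable that appears in the formula.
Variables found: p, q, s
Count = 3

3


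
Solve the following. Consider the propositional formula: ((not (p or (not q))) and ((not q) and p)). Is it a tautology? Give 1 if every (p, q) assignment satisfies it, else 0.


Check all 4 assignments:
p=0, q=0: 0
p=0, q=1: 0
p=1, q=0: 0
p=1, q=1: 0
Satisfying count = 0/4.
Tautology iff count = 4: no.

0


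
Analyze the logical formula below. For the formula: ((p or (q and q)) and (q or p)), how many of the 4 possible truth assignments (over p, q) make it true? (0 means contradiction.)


Check all 4 assignments:
p=0, q=0: 0
p=0, q=1: 1
p=1, q=0: 1
p=1, q=1: 1
Count of True = 3

3


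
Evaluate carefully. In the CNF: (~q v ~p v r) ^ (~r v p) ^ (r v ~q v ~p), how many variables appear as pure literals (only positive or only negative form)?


Check each variable for pure literal status:
p: mixed (not pure)
q: pure negative
r: mixed (not pure)
Pure literal count = 1

1


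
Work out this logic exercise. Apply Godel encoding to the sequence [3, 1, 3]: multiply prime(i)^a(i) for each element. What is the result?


Encode each element as an exponent of the corresponding prime:
  2^3 = 8
  3^1 = 3
  5^3 = 125
Product = 8 * 3 * 125 = 3000

3000


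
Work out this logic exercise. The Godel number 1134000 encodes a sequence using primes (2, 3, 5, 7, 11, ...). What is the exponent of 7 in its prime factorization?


Factorize 1134000 by dividing by 7 repeatedly.
Division steps: 7 divides 1134000 exactly 1 time(s).
Exponent of 7 = 1

1


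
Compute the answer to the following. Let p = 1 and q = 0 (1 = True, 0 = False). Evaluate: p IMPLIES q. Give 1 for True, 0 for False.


p = 1, q = 0
Operation: p IMPLIES q
Evaluate: 1 IMPLIES 0 = 0

0


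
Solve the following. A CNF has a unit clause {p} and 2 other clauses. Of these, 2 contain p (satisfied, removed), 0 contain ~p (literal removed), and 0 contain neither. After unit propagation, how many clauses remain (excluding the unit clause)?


Satisfied (removed): 2
Shortened (remain): 0
Unchanged (remain): 0
Remaining = 0 + 0 = 0

0


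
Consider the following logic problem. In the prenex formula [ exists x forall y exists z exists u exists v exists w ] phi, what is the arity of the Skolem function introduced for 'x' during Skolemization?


Quantifier prefix: exists x forall y exists z exists u exists v exists w
'x' is existentially quantified at position 1.
No universal quantifiers precede it.
Skolem function arity = 0 (a Skolem constant)

0


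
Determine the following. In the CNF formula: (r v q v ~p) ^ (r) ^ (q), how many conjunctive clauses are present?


A CNF formula is a conjunction of clauses.
Clauses are separated by ^.
Counting the conjuncts: 3 clauses.

3


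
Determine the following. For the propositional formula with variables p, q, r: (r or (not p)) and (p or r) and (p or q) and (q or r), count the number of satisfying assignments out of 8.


Evaluate all 8 assignments for p, q, r:
p=0, q=0, r=0: 0
p=0, q=0, r=1: 0
p=0, q=1, r=0: 0
p=0, q=1, r=1: 1
p=1, q=0, r=0: 0
p=1, q=0, r=1: 1
p=1, q=1, r=0: 0
p=1, q=1, r=1: 1
Satisfying count = 3

3


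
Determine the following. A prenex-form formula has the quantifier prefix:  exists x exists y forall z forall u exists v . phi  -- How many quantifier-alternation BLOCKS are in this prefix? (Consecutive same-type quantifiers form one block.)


Quantifier-type sequence: E E A A E  (A=forall, E=exists)
Group into maximal same-type runs:
  Ex2 | Ax2 | Ex1
Number of blocks = 3

3


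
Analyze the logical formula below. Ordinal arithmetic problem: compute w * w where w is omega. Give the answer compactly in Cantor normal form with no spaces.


Compute w * w.
Ordinal * is associative and left-distributive over +, but NOT commutative; for finite n>1, n*w = w but w*n stays w*n.
w * w = w^2 by definition.
Result = w^2

w^2


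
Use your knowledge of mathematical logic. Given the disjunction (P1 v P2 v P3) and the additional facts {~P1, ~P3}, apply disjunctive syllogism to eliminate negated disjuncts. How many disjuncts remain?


Original disjuncts (3): P1, P2, P3
Negated (eliminate): ~P1, ~P3
Remaining disjuncts: P2
Count = 3 - 2 = 1

1


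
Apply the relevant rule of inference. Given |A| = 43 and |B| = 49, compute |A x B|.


The Cartesian product A x B contains all ordered pairs (a, b).
|A x B| = |A| * |B| = 43 * 49 = 2107

2107


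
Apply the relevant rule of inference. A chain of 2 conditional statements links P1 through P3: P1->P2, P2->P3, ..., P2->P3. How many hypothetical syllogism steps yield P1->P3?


With 2 implications in a chain connecting 3 propositions:
P1->P2, P2->P3, ..., P2->P3
Steps needed = (number of implications) - 1 = 2 - 1 = 1

1


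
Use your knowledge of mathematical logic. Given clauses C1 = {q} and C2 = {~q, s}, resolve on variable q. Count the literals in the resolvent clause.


Remove q from C1 and ~q from C2.
C1 remainder: {}
C2 remainder: {s}
Union (resolvent): {s}
Resolvent has 1 literal(s).

1


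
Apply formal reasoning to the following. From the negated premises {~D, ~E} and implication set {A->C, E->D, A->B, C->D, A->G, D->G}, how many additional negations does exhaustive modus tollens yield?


Initial negated facts: {~D, ~E}
Apply modus tollens to closure:
  ~D and C->D  =>  ~C
  ~C and A->C  =>  ~A
Final negated: {~A, ~C, ~D, ~E}
New negations: {~A, ~C}
Count = 2

2


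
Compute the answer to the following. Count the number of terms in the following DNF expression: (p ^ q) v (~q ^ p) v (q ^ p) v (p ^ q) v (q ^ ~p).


A DNF formula is a disjunction of terms (conjunctions).
Terms are separated by v.
Counting the disjuncts: 5 terms.

5


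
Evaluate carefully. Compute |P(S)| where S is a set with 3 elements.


The power set of a set with n elements has 2^n elements.
|P(S)| = 2^3 = 8

8


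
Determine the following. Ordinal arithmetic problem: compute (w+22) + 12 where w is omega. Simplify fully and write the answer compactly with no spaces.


Compute (w+22) + 12.
Ordinal + is associative but NOT commutative; for finite n>0, n + w = w but w + n stays w+n.
By associativity: (w+22) + 12 = w + (22+12) = w+34.
Result = w+34

w+34


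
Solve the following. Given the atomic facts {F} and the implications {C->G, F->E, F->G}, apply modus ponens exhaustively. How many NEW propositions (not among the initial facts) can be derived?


Initial facts: {F}
Apply modus ponens to closure:
  F and F->E  =>  E
  F and F->G  =>  G
Final known: {E, F, G}
New propositions: {E, G}
Count = 2

2


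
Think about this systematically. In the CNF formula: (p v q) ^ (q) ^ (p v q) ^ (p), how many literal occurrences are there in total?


Counting literals in each clause:
Clause 1: 2 literal(s)
Clause 2: 1 literal(s)
Clause 3: 2 literal(s)
Clause 4: 1 literal(s)
Total = 6

6


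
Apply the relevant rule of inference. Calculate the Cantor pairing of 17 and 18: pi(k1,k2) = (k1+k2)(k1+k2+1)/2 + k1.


k1 + k2 = 35
(k1+k2)(k1+k2+1)/2 = 35 * 36 / 2 = 630
pi = 630 + 17 = 647

647


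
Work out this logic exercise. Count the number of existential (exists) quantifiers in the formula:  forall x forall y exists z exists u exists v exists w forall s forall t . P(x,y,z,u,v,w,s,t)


Quantifier prefix: forall x forall y exists z exists u exists v exists w forall s forall t
Mark each quantifier type:
  U U E E E E U U
Universal count = 4, Existential count = 4
Asked for existential (exists) quantifiers: 4

4


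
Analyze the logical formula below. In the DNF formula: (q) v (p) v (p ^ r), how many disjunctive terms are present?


A DNF formula is a disjunction of terms (conjunctions).
Terms are separated by v.
Counting the disjuncts: 3 terms.

3


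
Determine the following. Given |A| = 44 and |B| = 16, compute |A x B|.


The Cartesian product A x B contains all ordered pairs (a, b).
|A x B| = |A| * |B| = 44 * 16 = 704

704


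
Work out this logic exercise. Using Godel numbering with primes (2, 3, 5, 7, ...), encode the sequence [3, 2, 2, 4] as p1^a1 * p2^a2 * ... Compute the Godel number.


Encode each element as an exponent of the corresponding prime:
  2^3 = 8
  3^2 = 9
  5^2 = 25
  7^4 = 2401
Product = 8 * 9 * 25 * 2401 = 4321800

4321800


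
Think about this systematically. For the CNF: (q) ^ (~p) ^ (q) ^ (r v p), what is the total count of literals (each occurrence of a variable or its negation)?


Counting literals in each clause:
Clause 1: 1 literal(s)
Clause 2: 1 literal(s)
Clause 3: 1 literal(s)
Clause 4: 2 literal(s)
Total = 5

5


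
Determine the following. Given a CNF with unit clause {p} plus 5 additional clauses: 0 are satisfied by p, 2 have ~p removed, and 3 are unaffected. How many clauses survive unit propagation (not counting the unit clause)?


Satisfied (removed): 0
Shortened (remain): 2
Unchanged (remain): 3
Remaining = 2 + 3 = 5

5


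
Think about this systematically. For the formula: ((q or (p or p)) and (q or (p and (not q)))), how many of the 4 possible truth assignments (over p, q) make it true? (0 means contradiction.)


Check all 4 assignments:
p=0, q=0: 0
p=0, q=1: 1
p=1, q=0: 1
p=1, q=1: 1
Count of True = 3

3


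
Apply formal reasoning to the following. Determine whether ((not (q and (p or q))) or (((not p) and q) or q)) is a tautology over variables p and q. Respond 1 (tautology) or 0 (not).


Check all 4 assignments:
p=0, q=0: 1
p=0, q=1: 1
p=1, q=0: 1
p=1, q=1: 1
Satisfying count = 4/4.
Tautology iff count = 4: yes.

1


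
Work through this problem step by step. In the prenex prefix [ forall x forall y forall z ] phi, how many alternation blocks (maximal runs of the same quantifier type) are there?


Quantifier-type sequence: A A A  (A=forall, E=exists)
Group into maximal same-type runs:
  Ax3
Number of blocks = 1

1


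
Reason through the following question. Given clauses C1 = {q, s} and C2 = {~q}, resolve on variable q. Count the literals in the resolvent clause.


Remove q from C1 and ~q from C2.
C1 remainder: {s}
C2 remainder: {}
Union (resolvent): {s}
Resolvent has 1 literal(s).

1


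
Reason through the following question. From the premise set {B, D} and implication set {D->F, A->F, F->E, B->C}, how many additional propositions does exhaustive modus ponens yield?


Initial facts: {B, D}
Apply modus ponens to closure:
  D and D->F  =>  F
  F and F->E  =>  E
  B and B->C  =>  C
Final known: {B, C, D, E, F}
New propositions: {C, E, F}
Count = 3

3


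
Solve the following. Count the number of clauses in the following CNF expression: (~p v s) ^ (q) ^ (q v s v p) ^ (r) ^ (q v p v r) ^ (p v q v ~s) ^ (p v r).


A CNF formula is a conjunction of clauses.
Clauses are separated by ^.
Counting the conjuncts: 7 clauses.

7


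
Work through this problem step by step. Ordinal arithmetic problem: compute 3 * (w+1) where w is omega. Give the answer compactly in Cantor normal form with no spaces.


Compute 3 * (w+1).
Ordinal * is associative and left-distributive over +, but NOT commutative; for finite n>1, n*w = w but w*n stays w*n.
By left-distributivity: 3 * (w+1) = 3*w + 3*1 = w + 3 = w+3.
Result = w+3

w+3


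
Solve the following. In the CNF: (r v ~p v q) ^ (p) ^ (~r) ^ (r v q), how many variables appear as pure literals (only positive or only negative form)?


Check each variable for pure literal status:
p: mixed (not pure)
q: pure positive
r: mixed (not pure)
Pure literal count = 1

1


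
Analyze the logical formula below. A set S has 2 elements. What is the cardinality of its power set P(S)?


The power set of a set with n elements has 2^n elements.
|P(S)| = 2^2 = 4

4


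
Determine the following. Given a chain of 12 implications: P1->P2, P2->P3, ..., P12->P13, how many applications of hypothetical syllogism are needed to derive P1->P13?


With 12 implications in a chain connecting 13 propositions:
P1->P2, P2->P3, ..., P12->P13
Steps needed = (number of implications) - 1 = 12 - 1 = 11

11


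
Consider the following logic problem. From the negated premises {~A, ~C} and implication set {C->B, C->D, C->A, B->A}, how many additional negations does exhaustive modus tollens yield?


Initial negated facts: {~A, ~C}
Apply modus tollens to closure:
  ~A and B->A  =>  ~B
Final negated: {~A, ~B, ~C}
New negations: {~B}
Count = 1

1


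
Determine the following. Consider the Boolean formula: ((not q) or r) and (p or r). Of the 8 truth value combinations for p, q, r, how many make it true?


Evaluate all 8 assignments for p, q, r:
p=0, q=0, r=0: 0
p=0, q=0, r=1: 1
p=0, q=1, r=0: 0
p=0, q=1, r=1: 1
p=1, q=0, r=0: 1
p=1, q=0, r=1: 1
p=1, q=1, r=0: 0
p=1, q=1, r=1: 1
Satisfying count = 5

5


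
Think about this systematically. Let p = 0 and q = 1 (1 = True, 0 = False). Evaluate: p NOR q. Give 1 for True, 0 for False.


p = 0, q = 1
Operation: p NOR q
Evaluate: 0 NOR 1 = 0

0


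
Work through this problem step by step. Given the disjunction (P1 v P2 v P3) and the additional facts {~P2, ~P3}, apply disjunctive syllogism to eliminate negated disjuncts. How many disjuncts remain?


Original disjuncts (3): P1, P2, P3
Negated (eliminate): ~P2, ~P3
Remaining disjuncts: P1
Count = 3 - 2 = 1

1


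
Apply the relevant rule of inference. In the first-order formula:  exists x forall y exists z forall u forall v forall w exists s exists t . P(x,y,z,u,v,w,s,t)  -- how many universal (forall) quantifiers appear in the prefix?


Quantifier prefix: exists x forall y exists z forall u forall v forall w exists s exists t
Mark each quantifier type:
  E U E U U U E E
Universal count = 4, Existential count = 4
Asked for universal (forall) quantifiers: 4

4


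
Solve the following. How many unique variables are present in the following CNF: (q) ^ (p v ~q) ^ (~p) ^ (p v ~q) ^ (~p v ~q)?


Identify each variable that appears in the formula.
Variables found: p, q
Count = 2

2


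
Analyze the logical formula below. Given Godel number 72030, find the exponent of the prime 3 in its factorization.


Factorize 72030 by dividing by 3 repeatedly.
Division steps: 3 divides 72030 exactly 1 time(s).
Exponent of 3 = 1

1


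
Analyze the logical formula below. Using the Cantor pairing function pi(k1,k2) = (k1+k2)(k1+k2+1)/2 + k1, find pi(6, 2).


k1 + k2 = 8
(k1+k2)(k1+k2+1)/2 = 8 * 9 / 2 = 36
pi = 36 + 6 = 42

42


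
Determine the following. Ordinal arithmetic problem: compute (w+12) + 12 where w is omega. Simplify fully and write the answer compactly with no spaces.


Compute (w+12) + 12.
Ordinal + is associative but NOT commutative; for finite n>0, n + w = w but w + n stays w+n.
By associativity: (w+12) + 12 = w + (12+12) = w+24.
Result = w+24

w+24


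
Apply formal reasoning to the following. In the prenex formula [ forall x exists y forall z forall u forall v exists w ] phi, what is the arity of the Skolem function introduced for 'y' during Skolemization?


Quantifier prefix: forall x exists y forall z forall u forall v exists w
'y' is existentially quantified at position 2.
Universal variables preceding it: x
Skolem function arity = 1

1


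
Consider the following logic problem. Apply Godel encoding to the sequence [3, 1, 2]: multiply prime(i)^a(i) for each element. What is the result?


Encode each element as an exponent of the corresponding prime:
  2^3 = 8
  3^1 = 3
  5^2 = 25
Product = 8 * 3 * 25 = 600

600


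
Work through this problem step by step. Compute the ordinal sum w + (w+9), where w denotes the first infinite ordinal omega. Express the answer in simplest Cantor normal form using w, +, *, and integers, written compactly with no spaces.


Compute w + (w+9).
Ordinal + is associative but NOT commutative; for finite n>0, n + w = w but w + n stays w+n.
w + (w+9) = (w+w) + 9 = w*2+9.
Result = w*2+9

w*2+9


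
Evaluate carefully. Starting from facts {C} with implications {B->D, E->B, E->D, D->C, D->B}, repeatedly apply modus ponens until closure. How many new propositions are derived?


Initial facts: {C}
Apply modus ponens to closure:
  (no implication fires)
Final known: {C}
New propositions: {(none)}
Count = 0

0


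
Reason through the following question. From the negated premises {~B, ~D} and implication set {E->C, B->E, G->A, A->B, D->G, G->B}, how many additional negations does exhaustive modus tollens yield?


Initial negated facts: {~B, ~D}
Apply modus tollens to closure:
  ~B and A->B  =>  ~A
  ~B and G->B  =>  ~G
Final negated: {~A, ~B, ~D, ~G}
New negations: {~A, ~G}
Count = 2

2


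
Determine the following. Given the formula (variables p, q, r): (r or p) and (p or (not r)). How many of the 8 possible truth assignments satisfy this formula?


Evaluate all 8 assignments for p, q, r:
p=0, q=0, r=0: 0
p=0, q=0, r=1: 0
p=0, q=1, r=0: 0
p=0, q=1, r=1: 0
p=1, q=0, r=0: 1
p=1, q=0, r=1: 1
p=1, q=1, r=0: 1
p=1, q=1, r=1: 1
Satisfying count = 4

4


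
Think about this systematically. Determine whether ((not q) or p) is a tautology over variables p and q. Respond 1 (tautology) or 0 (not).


Check all 4 assignments:
p=0, q=0: 1
p=0, q=1: 0
p=1, q=0: 1
p=1, q=1: 1
Satisfying count = 3/4.
Tautology iff count = 4: no.

0


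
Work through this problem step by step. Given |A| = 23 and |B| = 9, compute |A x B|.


The Cartesian product A x B contains all ordered pairs (a, b).
|A x B| = |A| * |B| = 23 * 9 = 207

207


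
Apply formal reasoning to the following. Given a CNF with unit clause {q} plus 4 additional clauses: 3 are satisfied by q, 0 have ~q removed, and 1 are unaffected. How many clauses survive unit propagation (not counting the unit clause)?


Satisfied (removed): 3
Shortened (remain): 0
Unchanged (remain): 1
Remaining = 0 + 1 = 1

1


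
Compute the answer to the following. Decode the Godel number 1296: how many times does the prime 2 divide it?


Factorize 1296 by dividing by 2 repeatedly.
Division steps: 2 divides 1296 exactly 4 time(s).
Exponent of 2 = 4

4


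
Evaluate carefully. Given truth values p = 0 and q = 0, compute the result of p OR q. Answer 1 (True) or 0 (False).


p = 0, q = 0
Operation: p OR q
Evaluate: 0 OR 0 = 0

0


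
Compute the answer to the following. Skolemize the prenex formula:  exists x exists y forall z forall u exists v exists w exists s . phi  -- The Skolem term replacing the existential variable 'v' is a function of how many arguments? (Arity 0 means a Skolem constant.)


Quantifier prefix: exists x exists y forall z forall u exists v exists w exists s
'v' is existentially quantified at position 5.
Universal variables preceding it: z, u
Skolem function arity = 2

2


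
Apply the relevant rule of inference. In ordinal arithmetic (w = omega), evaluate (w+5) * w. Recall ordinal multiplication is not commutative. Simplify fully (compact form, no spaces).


Compute (w+5) * w.
Ordinal * is associative and left-distributive over +, but NOT commutative; for finite n>1, n*w = w but w*n stays w*n.
(w+5) * w = sup{(w+5)*k : k<w} = sup{w*k+5} = w^2 (the +5 tail is absorbed in the limit).
Result = w^2

w^2


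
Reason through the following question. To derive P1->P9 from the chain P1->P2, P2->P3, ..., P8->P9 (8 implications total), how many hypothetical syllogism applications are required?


With 8 implications in a chain connecting 9 propositions:
P1->P2, P2->P3, ..., P8->P9
Steps needed = (number of implications) - 1 = 8 - 1 = 7

7


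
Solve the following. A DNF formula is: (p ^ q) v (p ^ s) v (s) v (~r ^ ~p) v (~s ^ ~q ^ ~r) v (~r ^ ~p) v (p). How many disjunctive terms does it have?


A DNF formula is a disjunction of terms (conjunctions).
Terms are separated by v.
Counting the disjuncts: 7 terms.

7


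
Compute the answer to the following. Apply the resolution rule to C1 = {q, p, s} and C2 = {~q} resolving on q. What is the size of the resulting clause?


Remove q from C1 and ~q from C2.
C1 remainder: {p, s}
C2 remainder: {}
Union (resolvent): {p, s}
Resolvent has 2 literal(s).

2


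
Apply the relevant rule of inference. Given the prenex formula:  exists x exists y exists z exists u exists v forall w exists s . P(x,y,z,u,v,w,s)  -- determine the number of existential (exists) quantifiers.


Quantifier prefix: exists x exists y exists z exists u exists v forall w exists s
Mark each quantifier type:
  E E E E E U E
Universal count = 1, Existential count = 6
Asked for existential (exists) quantifiers: 6

6


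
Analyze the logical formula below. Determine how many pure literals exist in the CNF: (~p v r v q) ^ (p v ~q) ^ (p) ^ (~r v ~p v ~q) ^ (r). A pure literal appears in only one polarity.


Check each variable for pure literal status:
p: mixed (not pure)
q: mixed (not pure)
r: mixed (not pure)
Pure literal count = 0

0


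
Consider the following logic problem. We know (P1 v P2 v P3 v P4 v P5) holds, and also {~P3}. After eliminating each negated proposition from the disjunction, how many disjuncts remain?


Original disjuncts (5): P1, P2, P3, P4, P5
Negated (eliminate): ~P3
Remaining disjuncts: P1, P2, P4, P5
Count = 5 - 1 = 4

4


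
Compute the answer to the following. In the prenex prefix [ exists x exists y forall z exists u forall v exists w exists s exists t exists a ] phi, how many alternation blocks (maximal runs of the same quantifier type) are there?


Quantifier-type sequence: E E A E A E E E E  (A=forall, E=exists)
Group into maximal same-type runs:
  Ex2 | Ax1 | Ex1 | Ax1 | Ex4
Number of blocks = 5

5


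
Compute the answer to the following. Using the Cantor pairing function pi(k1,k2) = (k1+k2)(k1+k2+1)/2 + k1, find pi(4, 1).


k1 + k2 = 5
(k1+k2)(k1+k2+1)/2 = 5 * 6 / 2 = 15
pi = 15 + 4 = 19

19


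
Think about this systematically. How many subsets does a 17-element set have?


The power set of a set with n elements has 2^n elements.
|P(S)| = 2^17 = 131072

131072


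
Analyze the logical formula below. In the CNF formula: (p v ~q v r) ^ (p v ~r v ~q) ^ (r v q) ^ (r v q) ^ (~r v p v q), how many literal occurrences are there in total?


Counting literals in each clause:
Clause 1: 3 literal(s)
Clause 2: 3 literal(s)
Clause 3: 2 literal(s)
Clause 4: 2 literal(s)
Clause 5: 3 literal(s)
Total = 13

13


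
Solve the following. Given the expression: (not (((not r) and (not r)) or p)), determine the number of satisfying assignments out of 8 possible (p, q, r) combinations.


Check all 8 assignments:
p=0, q=0, r=0: 0
p=0, q=0, r=1: 1
p=0, q=1, r=0: 0
p=0, q=1, r=1: 1
p=1, q=0, r=0: 0
p=1, q=0, r=1: 0
p=1, q=1, r=0: 0
p=1, q=1, r=1: 0
Count of True = 2

2


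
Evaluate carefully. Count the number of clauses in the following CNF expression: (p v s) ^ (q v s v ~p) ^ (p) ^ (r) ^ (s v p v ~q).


A CNF formula is a conjunction of clauses.
Clauses are separated by ^.
Counting the conjuncts: 5 clauses.

5


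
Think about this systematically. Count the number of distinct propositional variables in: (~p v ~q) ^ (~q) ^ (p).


Identify each variable that appears in the formula.
Variables found: p, q
Count = 2

2


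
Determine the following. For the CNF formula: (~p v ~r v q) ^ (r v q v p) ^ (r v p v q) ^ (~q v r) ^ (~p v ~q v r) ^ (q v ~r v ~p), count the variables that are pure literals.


Check each variable for pure literal status:
p: mixed (not pure)
q: mixed (not pure)
r: mixed (not pure)
Pure literal count = 0

0


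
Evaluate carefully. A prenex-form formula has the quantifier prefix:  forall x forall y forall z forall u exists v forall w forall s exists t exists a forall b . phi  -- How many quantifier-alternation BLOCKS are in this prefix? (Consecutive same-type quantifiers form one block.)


Quantifier-type sequence: A A A A E A A E E A  (A=forall, E=exists)
Group into maximal same-type runs:
  Ax4 | Ex1 | Ax2 | Ex2 | Ax1
Number of blocks = 5

5


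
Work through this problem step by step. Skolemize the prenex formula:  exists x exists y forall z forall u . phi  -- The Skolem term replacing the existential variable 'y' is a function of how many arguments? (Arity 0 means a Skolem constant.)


Quantifier prefix: exists x exists y forall z forall u
'y' is existentially quantified at position 2.
No universal quantifiers precede it.
Skolem function arity = 0 (a Skolem constant)

0


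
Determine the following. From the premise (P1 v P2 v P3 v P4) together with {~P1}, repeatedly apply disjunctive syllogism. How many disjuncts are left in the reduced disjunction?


Original disjuncts (4): P1, P2, P3, P4
Negated (eliminate): ~P1
Remaining disjuncts: P2, P3, P4
Count = 4 - 1 = 3

3


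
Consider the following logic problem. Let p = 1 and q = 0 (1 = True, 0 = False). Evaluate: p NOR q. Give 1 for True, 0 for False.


p = 1, q = 0
Operation: p NOR q
Evaluate: 1 NOR 0 = 0

0


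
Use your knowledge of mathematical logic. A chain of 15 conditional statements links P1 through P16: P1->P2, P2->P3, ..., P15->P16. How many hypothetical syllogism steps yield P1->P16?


With 15 implications in a chain connecting 16 propositions:
P1->P2, P2->P3, ..., P15->P16
Steps needed = (number of implications) - 1 = 15 - 1 = 14

14


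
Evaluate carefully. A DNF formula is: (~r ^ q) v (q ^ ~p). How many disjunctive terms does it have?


A DNF formula is a disjunction of terms (conjunctions).
Terms are separated by v.
Counting the disjuncts: 2 terms.

2


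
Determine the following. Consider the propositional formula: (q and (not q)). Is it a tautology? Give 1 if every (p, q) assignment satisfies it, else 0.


Check all 4 assignments:
p=0, q=0: 0
p=0, q=1: 0
p=1, q=0: 0
p=1, q=1: 0
Satisfying count = 0/4.
Tautology iff count = 4: no.

0


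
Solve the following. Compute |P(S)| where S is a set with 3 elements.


The power set of a set with n elements has 2^n elements.
|P(S)| = 2^3 = 8

8


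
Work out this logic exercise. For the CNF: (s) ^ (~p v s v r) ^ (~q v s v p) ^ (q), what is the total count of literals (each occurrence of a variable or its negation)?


Counting literals in each clause:
Clause 1: 1 literal(s)
Clause 2: 3 literal(s)
Clause 3: 3 literal(s)
Clause 4: 1 literal(s)
Total = 8

8


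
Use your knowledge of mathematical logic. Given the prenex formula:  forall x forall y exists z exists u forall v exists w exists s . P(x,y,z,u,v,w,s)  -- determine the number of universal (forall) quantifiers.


Quantifier prefix: forall x forall y exists z exists u forall v exists w exists s
Mark each quantifier type:
  U U E E U E E
Universal count = 3, Existential count = 4
Asked for universal (forall) quantifiers: 3

3


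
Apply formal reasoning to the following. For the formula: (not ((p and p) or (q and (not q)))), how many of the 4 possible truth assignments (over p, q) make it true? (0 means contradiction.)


Check all 4 assignments:
p=0, q=0: 1
p=0, q=1: 1
p=1, q=0: 0
p=1, q=1: 0
Count of True = 2

2


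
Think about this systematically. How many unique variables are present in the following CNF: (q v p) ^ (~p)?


Identify each variable that appears in the formula.
Variables found: p, q
Count = 2

2


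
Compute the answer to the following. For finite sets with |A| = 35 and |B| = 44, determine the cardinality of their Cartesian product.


The Cartesian product A x B contains all ordered pairs (a, b).
|A x B| = |A| * |B| = 35 * 44 = 1540

1540


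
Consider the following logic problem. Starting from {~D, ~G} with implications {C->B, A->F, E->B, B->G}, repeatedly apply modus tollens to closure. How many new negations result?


Initial negated facts: {~D, ~G}
Apply modus tollens to closure:
  ~G and B->G  =>  ~B
  ~B and C->B  =>  ~C
  ~B and E->B  =>  ~E
Final negated: {~B, ~C, ~D, ~E, ~G}
New negations: {~B, ~C, ~E}
Count = 3

3


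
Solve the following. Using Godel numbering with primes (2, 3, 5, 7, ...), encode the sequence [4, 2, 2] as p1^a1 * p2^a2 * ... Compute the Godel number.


Encode each element as an exponent of the corresponding prime:
  2^4 = 16
  3^2 = 9
  5^2 = 25
Product = 16 * 9 * 25 = 3600

3600


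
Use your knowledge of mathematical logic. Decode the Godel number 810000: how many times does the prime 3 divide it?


Factorize 810000 by dividing by 3 repeatedly.
Division steps: 3 divides 810000 exactly 4 time(s).
Exponent of 3 = 4

4


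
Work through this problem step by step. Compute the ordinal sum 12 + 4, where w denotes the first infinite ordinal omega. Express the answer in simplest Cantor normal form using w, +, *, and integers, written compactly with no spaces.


Compute 12 + 4.
Ordinal + is associative but NOT commutative; for finite n>0, n + w = w but w + n stays w+n.
Both operands finite; ordinal + agrees with natural +: 12 + 4 = 16.
Result = 16

16


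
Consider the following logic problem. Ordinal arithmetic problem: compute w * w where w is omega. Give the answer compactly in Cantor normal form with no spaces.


Compute w * w.
Ordinal * is associative and left-distributive over +, but NOT commutative; for finite n>1, n*w = w but w*n stays w*n.
w * w = w^2 by definition.
Result = w^2

w^2


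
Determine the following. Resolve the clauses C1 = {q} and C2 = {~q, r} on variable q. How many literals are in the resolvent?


Remove q from C1 and ~q from C2.
C1 remainder: {}
C2 remainder: {r}
Union (resolvent): {r}
Resolvent has 1 literal(s).

1


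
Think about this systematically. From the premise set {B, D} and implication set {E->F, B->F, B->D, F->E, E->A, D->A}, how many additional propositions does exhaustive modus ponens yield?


Initial facts: {B, D}
Apply modus ponens to closure:
  B and B->F  =>  F
  F and F->E  =>  E
  E and E->A  =>  A
Final known: {A, B, D, E, F}
New propositions: {A, E, F}
Count = 3

3


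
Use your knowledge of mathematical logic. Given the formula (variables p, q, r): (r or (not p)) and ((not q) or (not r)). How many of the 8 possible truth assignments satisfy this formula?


Evaluate all 8 assignments for p, q, r:
p=0, q=0, r=0: 1
p=0, q=0, r=1: 1
p=0, q=1, r=0: 1
p=0, q=1, r=1: 0
p=1, q=0, r=0: 0
p=1, q=0, r=1: 1
p=1, q=1, r=0: 0
p=1, q=1, r=1: 0
Satisfying count = 4

4


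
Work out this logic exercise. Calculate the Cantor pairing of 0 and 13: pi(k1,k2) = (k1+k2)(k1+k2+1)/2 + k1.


k1 + k2 = 13
(k1+k2)(k1+k2+1)/2 = 13 * 14 / 2 = 91
pi = 91 + 0 = 91

91


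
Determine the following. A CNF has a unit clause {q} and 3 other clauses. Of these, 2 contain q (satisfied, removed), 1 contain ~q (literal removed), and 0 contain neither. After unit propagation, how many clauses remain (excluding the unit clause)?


Satisfied (removed): 2
Shortened (remain): 1
Unchanged (remain): 0
Remaining = 1 + 0 = 1

1


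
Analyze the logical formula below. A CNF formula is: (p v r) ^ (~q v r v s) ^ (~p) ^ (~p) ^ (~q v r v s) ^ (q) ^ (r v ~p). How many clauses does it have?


A CNF formula is a conjunction of clauses.
Clauses are separated by ^.
Counting the conjuncts: 7 clauses.

7


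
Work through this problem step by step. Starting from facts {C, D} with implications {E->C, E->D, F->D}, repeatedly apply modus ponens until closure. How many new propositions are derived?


Initial facts: {C, D}
Apply modus ponens to closure:
  (no implication fires)
Final known: {C, D}
New propositions: {(none)}
Count = 0

0


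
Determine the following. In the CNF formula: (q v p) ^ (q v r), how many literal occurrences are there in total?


Counting literals in each clause:
Clause 1: 2 literal(s)
Clause 2: 2 literal(s)
Total = 4

4


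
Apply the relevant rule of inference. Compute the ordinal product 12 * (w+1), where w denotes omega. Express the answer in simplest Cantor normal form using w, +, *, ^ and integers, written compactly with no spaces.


Compute 12 * (w+1).
Ordinal * is associative and left-distributive over +, but NOT commutative; for finite n>1, n*w = w but w*n stays w*n.
By left-distributivity: 12 * (w+1) = 12*w + 12*1 = w + 12 = w+12.
Result = w+12

w+12


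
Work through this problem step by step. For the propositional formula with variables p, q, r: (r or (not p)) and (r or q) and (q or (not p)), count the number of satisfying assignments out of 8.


Evaluate all 8 assignments for p, q, r:
p=0, q=0, r=0: 0
p=0, q=0, r=1: 1
p=0, q=1, r=0: 1
p=0, q=1, r=1: 1
p=1, q=0, r=0: 0
p=1, q=0, r=1: 0
p=1, q=1, r=0: 0
p=1, q=1, r=1: 1
Satisfying count = 4

4


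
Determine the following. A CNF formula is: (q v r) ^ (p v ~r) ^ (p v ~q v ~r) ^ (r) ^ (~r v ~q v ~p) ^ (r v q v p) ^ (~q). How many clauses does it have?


A CNF formula is a conjunction of clauses.
Clauses are separated by ^.
Counting the conjuncts: 7 clauses.

7


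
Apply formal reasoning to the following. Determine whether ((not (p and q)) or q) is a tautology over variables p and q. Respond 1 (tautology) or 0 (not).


Check all 4 assignments:
p=0, q=0: 1
p=0, q=1: 1
p=1, q=0: 1
p=1, q=1: 1
Satisfying count = 4/4.
Tautology iff count = 4: yes.

1


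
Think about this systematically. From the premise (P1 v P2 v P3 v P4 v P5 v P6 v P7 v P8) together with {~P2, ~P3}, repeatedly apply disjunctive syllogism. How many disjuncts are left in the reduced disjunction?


Original disjuncts (8): P1, P2, P3, P4, P5, P6, P7, P8
Negated (eliminate): ~P2, ~P3
Remaining disjuncts: P1, P4, P5, P6, P7, P8
Count = 8 - 2 = 6

6


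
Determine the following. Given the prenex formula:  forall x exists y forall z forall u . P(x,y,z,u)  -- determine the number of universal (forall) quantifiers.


Quantifier prefix: forall x exists y forall z forall u
Mark each quantifier type:
  U E U U
Universal count = 3, Existential count = 1
Asked for universal (forall) quantifiers: 3

3


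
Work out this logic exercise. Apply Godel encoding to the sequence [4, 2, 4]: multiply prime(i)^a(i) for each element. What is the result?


Encode each element as an exponent of the corresponding prime:
  2^4 = 16
  3^2 = 9
  5^4 = 625
Product = 16 * 9 * 625 = 90000

90000


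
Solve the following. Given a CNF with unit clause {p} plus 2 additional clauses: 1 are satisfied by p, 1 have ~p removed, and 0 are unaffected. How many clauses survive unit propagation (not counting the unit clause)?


Satisfied (removed): 1
Shortened (remain): 1
Unchanged (remain): 0
Remaining = 1 + 0 = 1

1


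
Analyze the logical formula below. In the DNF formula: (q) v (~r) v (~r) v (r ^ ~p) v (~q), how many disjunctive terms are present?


A DNF formula is a disjunction of terms (conjunctions).
Terms are separated by v.
Counting the disjuncts: 5 terms.

5


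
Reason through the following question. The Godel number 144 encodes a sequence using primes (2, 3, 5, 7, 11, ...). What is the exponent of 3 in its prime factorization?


Factorize 144 by dividing by 3 repeatedly.
Division steps: 3 divides 144 exactly 2 time(s).
Exponent of 3 = 2

2
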